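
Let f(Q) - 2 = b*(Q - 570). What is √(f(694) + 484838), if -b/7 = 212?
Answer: 2*√75206 ≈ 548.47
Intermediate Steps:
b = -1484 (b = -7*212 = -1484)
f(Q) = 845882 - 1484*Q (f(Q) = 2 - 1484*(Q - 570) = 2 - 1484*(-570 + Q) = 2 + (845880 - 1484*Q) = 845882 - 1484*Q)
√(f(694) + 484838) = √((845882 - 1484*694) + 484838) = √((845882 - 1029896) + 484838) = √(-184014 + 484838) = √300824 = 2*√75206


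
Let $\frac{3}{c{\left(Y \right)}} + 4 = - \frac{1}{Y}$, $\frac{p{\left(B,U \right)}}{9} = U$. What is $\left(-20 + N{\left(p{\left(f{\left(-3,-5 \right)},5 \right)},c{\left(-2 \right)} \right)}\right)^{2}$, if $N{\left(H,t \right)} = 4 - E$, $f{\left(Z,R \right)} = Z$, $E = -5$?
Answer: $121$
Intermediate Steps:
$p{\left(B,U \right)} = 9 U$
$c{\left(Y \right)} = \frac{3}{-4 - \frac{1}{Y}}$
$N{\left(H,t \right)} = 9$ ($N{\left(H,t \right)} = 4 - -5 = 4 + 5 = 9$)
$\left(-20 + N{\left(p{\left(f{\left(-3,-5 \right)},5 \right)},c{\left(-2 \right)} \right)}\right)^{2} = \left(-20 + 9\right)^{2} = \left(-11\right)^{2} = 121$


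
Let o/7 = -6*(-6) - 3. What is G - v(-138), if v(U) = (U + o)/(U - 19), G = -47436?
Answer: -7447359/157 ≈ -47435.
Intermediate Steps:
o = 231 (o = 7*(-6*(-6) - 3) = 7*(36 - 3) = 7*33 = 231)
v(U) = (231 + U)/(-19 + U) (v(U) = (U + 231)/(U - 19) = (231 + U)/(-19 + U))
G - v(-138) = -47436 - (231 - 138)/(-19 - 138) = -47436 - 93/(-157) = -47436 - (-1)*93/157 = -47436 - 1*(-93/157) = -47436 + 93/157 = -7447359/157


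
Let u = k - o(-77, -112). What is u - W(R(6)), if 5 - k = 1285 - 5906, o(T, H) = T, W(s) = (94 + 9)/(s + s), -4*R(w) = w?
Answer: 14212/3 ≈ 4737.3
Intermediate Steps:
R(w) = -w/4
W(s) = 103/(2*s) (W(s) = 103/((2*s)) = 103*(1/(2*s)) = 103/(2*s))
k = 4626 (k = 5 - (1285 - 5906) = 5 - 1*(-4621) = 5 + 4621 = 4626)
u = 4703 (u = 4626 - 1*(-77) = 4626 + 77 = 4703)
u - W(R(6)) = 4703 - 103/(2*((-1/4*6))) = 4703 - 103/(2*(-3/2)) = 4703 - 103*(-2)/(2*3) = 4703 - 1*(-103/3) = 4703 + 103/3 = 14212/3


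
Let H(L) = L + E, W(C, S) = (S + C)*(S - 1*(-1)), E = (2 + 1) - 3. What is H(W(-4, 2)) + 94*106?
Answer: 9958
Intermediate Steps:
E = 0 (E = 3 - 3 = 0)
W(C, S) = (1 + S)*(C + S) (W(C, S) = (C + S)*(S + 1) = (C + S)*(1 + S) = (1 + S)*(C + S))
H(L) = L (H(L) = L + 0 = L)
H(W(-4, 2)) + 94*106 = (-4 + 2 + 2**2 - 4*2) + 94*106 = (-4 + 2 + 4 - 8) + 9964 = -6 + 9964 = 9958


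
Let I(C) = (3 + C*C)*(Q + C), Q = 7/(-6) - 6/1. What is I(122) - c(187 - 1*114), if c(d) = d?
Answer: 10256705/6 ≈ 1.7095e+6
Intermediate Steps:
Q = -43/6 (Q = 7*(-1/6) - 6*1 = -7/6 - 6 = -43/6 ≈ -7.1667)
I(C) = (3 + C**2)*(-43/6 + C) (I(C) = (3 + C*C)*(-43/6 + C) = (3 + C**2)*(-43/6 + C))
I(122) - c(187 - 1*114) = (-43/2 + 122**3 + 3*122 - 43/6*122**2) - (187 - 1*114) = (-43/2 + 1815848 + 366 - 43/6*14884) - (187 - 114) = (-43/2 + 1815848 + 366 - 320006/3) - 1*73 = 10257143/6 - 73 = 10256705/6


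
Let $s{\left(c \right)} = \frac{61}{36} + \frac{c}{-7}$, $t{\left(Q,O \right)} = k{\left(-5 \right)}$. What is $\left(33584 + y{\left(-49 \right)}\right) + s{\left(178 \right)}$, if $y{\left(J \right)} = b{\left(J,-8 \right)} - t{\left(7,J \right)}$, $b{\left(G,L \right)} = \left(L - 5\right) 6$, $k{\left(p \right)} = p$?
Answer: $\frac{8438791}{252} \approx 33487.0$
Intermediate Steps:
$t{\left(Q,O \right)} = -5$
$b{\left(G,L \right)} = -30 + 6 L$ ($b{\left(G,L \right)} = \left(-5 + L\right) 6 = -30 + 6 L$)
$y{\left(J \right)} = -73$ ($y{\left(J \right)} = \left(-30 + 6 \left(-8\right)\right) - -5 = \left(-30 - 48\right) + 5 = -78 + 5 = -73$)
$s{\left(c \right)} = \frac{61}{36} - \frac{c}{7}$ ($s{\left(c \right)} = 61 \cdot \frac{1}{36} + c \left(- \frac{1}{7}\right) = \frac{61}{36} - \frac{c}{7}$)
$\left(33584 + y{\left(-49 \right)}\right) + s{\left(178 \right)} = \left(33584 - 73\right) + \left(\frac{61}{36} - \frac{178}{7}\right) = 33511 + \left(\frac{61}{36} - \frac{178}{7}\right) = 33511 - \frac{5981}{252} = \frac{8438791}{252}$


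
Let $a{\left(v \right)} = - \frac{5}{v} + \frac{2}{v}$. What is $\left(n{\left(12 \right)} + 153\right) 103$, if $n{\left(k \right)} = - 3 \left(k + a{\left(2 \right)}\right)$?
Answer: $\frac{25029}{2} \approx 12515.0$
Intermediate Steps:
$a{\left(v \right)} = - \frac{3}{v}$
$n{\left(k \right)} = \frac{9}{2} - 3 k$ ($n{\left(k \right)} = - 3 \left(k - \frac{3}{2}\right) = - 3 \left(- \frac{3}{2} + k\right) = \frac{9}{2} - 3 k$)
$\left(n{\left(12 \right)} + 153\right) 103 = \left(\left(\frac{9}{2} - 36\right) + 153\right) 103 = \left(- \frac{63}{2} + 153\right) 103 = \frac{243}{2} \cdot 103 = \frac{25029}{2}$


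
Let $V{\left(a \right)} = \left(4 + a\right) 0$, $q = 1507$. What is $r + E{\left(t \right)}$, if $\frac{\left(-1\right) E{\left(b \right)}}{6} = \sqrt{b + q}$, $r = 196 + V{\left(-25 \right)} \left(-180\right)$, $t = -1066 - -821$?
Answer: $196 - 6 \sqrt{1262} \approx -17.148$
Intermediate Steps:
$V{\left(a \right)} = 0$
$t = -245$ ($t = -1066 + 821 = -245$)
$r = 196$ ($r = 196 + 0 \left(-180\right) = 196 + 0 = 196$)
$E{\left(b \right)} = - 6 \sqrt{1507 + b}$ ($E{\left(b \right)} = - 6 \sqrt{b + 1507} = - 6 \sqrt{1507 + b}$)
$r + E{\left(t \right)} = 196 - 6 \sqrt{1507 - 245} = 196 - 6 \sqrt{1262}$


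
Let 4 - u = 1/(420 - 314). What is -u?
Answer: -423/106 ≈ -3.9906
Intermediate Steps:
u = 423/106 (u = 4 - 1/(420 - 314) = 4 - 1/106 = 423/106 ≈ 3.9906)
-u = -1*423/106 = -423/106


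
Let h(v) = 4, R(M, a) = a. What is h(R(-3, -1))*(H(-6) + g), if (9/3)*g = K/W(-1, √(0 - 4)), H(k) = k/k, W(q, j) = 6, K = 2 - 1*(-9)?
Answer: 58/9 ≈ 6.4444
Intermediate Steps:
K = 11 (K = 2 + 9 = 11)
H(k) = 1
g = 11/18 (g = (11/6)/3 = (11*(⅙))/3 = (⅓)*(11/6) = 11/18 ≈ 0.61111)
h(R(-3, -1))*(H(-6) + g) = 4*(1 + 11/18) = 4*(29/18) = 58/9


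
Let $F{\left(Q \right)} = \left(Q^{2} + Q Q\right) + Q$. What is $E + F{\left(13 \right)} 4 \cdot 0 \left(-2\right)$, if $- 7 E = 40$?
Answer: $- \frac{40}{7} \approx -5.7143$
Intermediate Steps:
$E = - \frac{40}{7}$ ($E = \left(- \frac{1}{7}\right) 40 = - \frac{40}{7} \approx -5.7143$)
$F{\left(Q \right)} = Q + 2 Q^{2}$ ($F{\left(Q \right)} = \left(Q^{2} + Q^{2}\right) + Q = 2 Q^{2} + Q = Q + 2 Q^{2}$)
$E + F{\left(13 \right)} 4 \cdot 0 \left(-2\right) = - \frac{40}{7} + 13 \left(1 + 2 \cdot 13\right) 4 \cdot 0 \left(-2\right) = - \frac{40}{7} + 13 \left(1 + 26\right) 0 \left(-2\right) = - \frac{40}{7} + 13 \cdot 27 \cdot 0 = - \frac{40}{7} + 351 \cdot 0 = - \frac{40}{7} + 0 = - \frac{40}{7}$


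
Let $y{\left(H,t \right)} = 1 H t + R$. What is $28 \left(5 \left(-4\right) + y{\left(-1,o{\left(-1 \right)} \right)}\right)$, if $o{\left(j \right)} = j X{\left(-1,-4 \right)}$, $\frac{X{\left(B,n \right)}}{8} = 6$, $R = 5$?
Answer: $924$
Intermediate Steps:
$X{\left(B,n \right)} = 48$ ($X{\left(B,n \right)} = 8 \cdot 6 = 48$)
$o{\left(j \right)} = 48 j$ ($o{\left(j \right)} = j 48 = 48 j$)
$y{\left(H,t \right)} = 5 + H t$ ($y{\left(H,t \right)} = 1 H t + 5 = H t + 5 = 5 + H t$)
$28 \left(5 \left(-4\right) + y{\left(-1,o{\left(-1 \right)} \right)}\right) = 28 \left(5 \left(-4\right) - \left(-5 + 48 \left(-1\right)\right)\right) = 28 \left(-20 + \left(5 - -48\right)\right) = 28 \left(-20 + \left(5 + 48\right)\right) = 28 \left(-20 + 53\right) = 28 \cdot 33 = 924$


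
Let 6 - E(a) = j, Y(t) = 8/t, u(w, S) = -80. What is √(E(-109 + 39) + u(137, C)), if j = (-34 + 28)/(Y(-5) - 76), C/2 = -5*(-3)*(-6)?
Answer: I*√2787974/194 ≈ 8.6068*I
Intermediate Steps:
C = -180 (C = 2*(-5*(-3)*(-6)) = 2*(15*(-6)) = 2*(-90) = -180)
j = 15/194 (j = (-34 + 28)/(8/(-5) - 76) = -6/(8*(-⅕) - 76) = -6/(-8/5 - 76) = -6/(-388/5) = -6*(-5/388) = 15/194 ≈ 0.077320)
E(a) = 1149/194 (E(a) = 6 - 1*15/194 = 6 - 15/194 = 1149/194)
√(E(-109 + 39) + u(137, C)) = √(1149/194 - 80) = √(-14371/194) = I*√2787974/194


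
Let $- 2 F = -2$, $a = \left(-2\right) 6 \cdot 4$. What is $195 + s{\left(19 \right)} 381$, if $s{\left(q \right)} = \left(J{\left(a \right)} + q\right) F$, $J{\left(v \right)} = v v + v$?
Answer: $866970$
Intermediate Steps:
$a = -48$ ($a = \left(-12\right) 4 = -48$)
$J{\left(v \right)} = v + v^{2}$ ($J{\left(v \right)} = v^{2} + v = v + v^{2}$)
$F = 1$ ($F = \left(- \frac{1}{2}\right) \left(-2\right) = 1$)
$s{\left(q \right)} = 2256 + q$ ($s{\left(q \right)} = \left(- 48 \left(1 - 48\right) + q\right) 1 = \left(\left(-48\right) \left(-47\right) + q\right) 1 = \left(2256 + q\right) 1 = 2256 + q$)
$195 + s{\left(19 \right)} 381 = 195 + \left(2256 + 19\right) 381 = 195 + 2275 \cdot 381 = 195 + 866775 = 866970$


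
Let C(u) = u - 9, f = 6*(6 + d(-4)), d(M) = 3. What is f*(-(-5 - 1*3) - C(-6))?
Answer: 1242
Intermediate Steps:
f = 54 (f = 6*(6 + 3) = 6*9 = 54)
C(u) = -9 + u
f*(-(-5 - 1*3) - C(-6)) = 54*(-(-5 - 1*3) - (-9 - 6)) = 54*(-(-5 - 3) - 1*(-15)) = 54*(-1*(-8) + 15) = 54*(8 + 15) = 54*23 = 1242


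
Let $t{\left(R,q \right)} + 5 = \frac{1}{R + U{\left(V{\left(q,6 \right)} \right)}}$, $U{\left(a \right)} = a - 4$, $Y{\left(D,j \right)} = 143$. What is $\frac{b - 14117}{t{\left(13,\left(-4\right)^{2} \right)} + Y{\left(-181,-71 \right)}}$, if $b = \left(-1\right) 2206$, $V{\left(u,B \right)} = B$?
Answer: $- \frac{244845}{2071} \approx -118.23$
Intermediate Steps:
$U{\left(a \right)} = -4 + a$
$b = -2206$
$t{\left(R,q \right)} = -5 + \frac{1}{2 + R}$ ($t{\left(R,q \right)} = -5 + \frac{1}{R + \left(-4 + 6\right)} = -5 + \frac{1}{R + 2} = -5 + \frac{1}{2 + R}$)
$\frac{b - 14117}{t{\left(13,\left(-4\right)^{2} \right)} + Y{\left(-181,-71 \right)}} = \frac{-2206 - 14117}{\frac{-9 - 65}{2 + 13} + 143} = - \frac{16323}{\frac{-9 - 65}{15} + 143} = - \frac{16323}{\frac{1}{15} \left(-74\right) + 143} = - \frac{16323}{- \frac{74}{15} + 143} = - \frac{16323}{\frac{2071}{15}} = \left(-16323\right) \frac{15}{2071} = - \frac{244845}{2071}$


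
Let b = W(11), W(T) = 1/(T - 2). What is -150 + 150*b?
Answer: -400/3 ≈ -133.33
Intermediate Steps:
W(T) = 1/(-2 + T)
b = ⅑ (b = 1/(-2 + 11) = 1/9 = ⅑ ≈ 0.11111)
-150 + 150*b = -150 + 150*(⅑) = -150 + 50/3 = -400/3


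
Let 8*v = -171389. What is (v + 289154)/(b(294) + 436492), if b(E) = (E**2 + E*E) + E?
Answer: 2141843/4877264 ≈ 0.43915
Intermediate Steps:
b(E) = E + 2*E**2 (b(E) = (E**2 + E**2) + E = 2*E**2 + E = E + 2*E**2)
v = -171389/8 (v = (1/8)*(-171389) = -171389/8 ≈ -21424.)
(v + 289154)/(b(294) + 436492) = (-171389/8 + 289154)/(294*(1 + 2*294) + 436492) = 2141843/(8*(294*(1 + 588) + 436492)) = 2141843/(8*(294*589 + 436492)) = 2141843/(8*(173166 + 436492)) = (2141843/8)/609658 = (2141843/8)*(1/609658) = 2141843/4877264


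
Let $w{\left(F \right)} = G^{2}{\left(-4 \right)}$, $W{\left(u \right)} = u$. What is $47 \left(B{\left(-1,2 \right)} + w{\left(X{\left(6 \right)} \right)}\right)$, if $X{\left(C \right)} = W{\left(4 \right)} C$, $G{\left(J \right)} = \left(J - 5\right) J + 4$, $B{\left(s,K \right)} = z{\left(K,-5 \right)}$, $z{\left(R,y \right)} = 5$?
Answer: $75435$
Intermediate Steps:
$B{\left(s,K \right)} = 5$
$G{\left(J \right)} = 4 + J \left(-5 + J\right)$ ($G{\left(J \right)} = \left(J - 5\right) J + 4 = \left(-5 + J\right) J + 4 = J \left(-5 + J\right) + 4 = 4 + J \left(-5 + J\right)$)
$X{\left(C \right)} = 4 C$
$w{\left(F \right)} = 1600$ ($w{\left(F \right)} = \left(4 + \left(-4\right)^{2} - -20\right)^{2} = \left(4 + 16 + 20\right)^{2} = 40^{2} = 1600$)
$47 \left(B{\left(-1,2 \right)} + w{\left(X{\left(6 \right)} \right)}\right) = 47 \left(5 + 1600\right) = 47 \cdot 1605 = 75435$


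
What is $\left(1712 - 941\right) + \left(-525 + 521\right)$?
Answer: $767$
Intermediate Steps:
$\left(1712 - 941\right) + \left(-525 + 521\right) = 771 - 4 = 767$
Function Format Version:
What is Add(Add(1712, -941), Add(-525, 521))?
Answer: 767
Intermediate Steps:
Add(Add(1712, -941), Add(-525, 521)) = Add(771, -4) = 767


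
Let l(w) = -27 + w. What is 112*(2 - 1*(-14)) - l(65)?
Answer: 1754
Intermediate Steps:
112*(2 - 1*(-14)) - l(65) = 112*(2 - 1*(-14)) - (-27 + 65) = 112*(2 + 14) - 1*38 = 112*16 - 38 = 1792 - 38 = 1754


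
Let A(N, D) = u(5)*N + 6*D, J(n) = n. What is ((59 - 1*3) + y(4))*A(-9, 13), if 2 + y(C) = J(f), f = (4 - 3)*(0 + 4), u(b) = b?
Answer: 1914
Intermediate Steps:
f = 4 (f = 1*4 = 4)
y(C) = 2 (y(C) = -2 + 4 = 2)
A(N, D) = 5*N + 6*D
((59 - 1*3) + y(4))*A(-9, 13) = ((59 - 1*3) + 2)*(5*(-9) + 6*13) = ((59 - 3) + 2)*(-45 + 78) = (56 + 2)*33 = 58*33 = 1914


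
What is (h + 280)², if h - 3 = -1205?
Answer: 850084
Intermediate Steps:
h = -1202 (h = 3 - 1205 = -1202)
(h + 280)² = (-1202 + 280)² = (-922)² = 850084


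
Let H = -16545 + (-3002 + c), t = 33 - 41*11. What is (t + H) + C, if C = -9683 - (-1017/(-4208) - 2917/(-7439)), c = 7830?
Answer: -682995501415/31303312 ≈ -21819.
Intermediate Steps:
t = -418 (t = 33 - 451 = -418)
C = -303129810295/31303312 (C = -9683 - (-1017*(-1/4208) - 2917*(-1/7439)) = -9683 - (1017/4208 + 2917/7439) = -9683 - 1*19840199/31303312 = -9683 - 19840199/31303312 = -303129810295/31303312 ≈ -9683.6)
H = -11717 (H = -16545 + (-3002 + 7830) = -16545 + 4828 = -11717)
(t + H) + C = (-418 - 11717) - 303129810295/31303312 = -12135 - 303129810295/31303312 = -682995501415/31303312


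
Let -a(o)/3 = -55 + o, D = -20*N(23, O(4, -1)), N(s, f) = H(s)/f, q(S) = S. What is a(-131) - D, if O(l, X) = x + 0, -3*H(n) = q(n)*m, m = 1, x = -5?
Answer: 1766/3 ≈ 588.67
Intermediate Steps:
H(n) = -n/3
O(l, X) = -5 (O(l, X) = -5 + 0 = -5)
N(s, f) = -s/(3*f) (N(s, f) = (-s/3)/f = -s/(3*f))
D = -92/3 (D = -(-20)*23/(3*(-5)) = -(-20)*23*(-1)/(3*5) = -20*23/15 = -92/3 ≈ -30.667)
a(o) = 165 - 3*o (a(o) = -3*(-55 + o) = 165 - 3*o)
a(-131) - D = (165 - 3*(-131)) - 1*(-92/3) = (165 + 393) + 92/3 = 558 + 92/3 = 1766/3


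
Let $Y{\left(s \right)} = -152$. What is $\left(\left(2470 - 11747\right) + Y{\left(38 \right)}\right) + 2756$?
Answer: $-6673$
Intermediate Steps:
$\left(\left(2470 - 11747\right) + Y{\left(38 \right)}\right) + 2756 = \left(\left(2470 - 11747\right) - 152\right) + 2756 = \left(-9277 - 152\right) + 2756 = -9429 + 2756 = -6673$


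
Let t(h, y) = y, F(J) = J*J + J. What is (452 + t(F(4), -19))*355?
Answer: 153715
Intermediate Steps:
F(J) = J + J² (F(J) = J² + J = J + J²)
(452 + t(F(4), -19))*355 = (452 - 19)*355 = 433*355 = 153715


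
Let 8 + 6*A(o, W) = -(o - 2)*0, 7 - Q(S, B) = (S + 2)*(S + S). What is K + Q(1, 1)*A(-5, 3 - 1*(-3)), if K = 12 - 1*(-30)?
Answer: 122/3 ≈ 40.667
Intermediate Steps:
Q(S, B) = 7 - 2*S*(2 + S) (Q(S, B) = 7 - (S + 2)*(S + S) = 7 - (2 + S)*2*S = 7 - 2*S*(2 + S))
A(o, W) = -4/3 (A(o, W) = -4/3 + (-(o - 2)*0)/6 = -4/3 + (-(-2 + o)*0)/6 = -4/3 + (-1*0)/6 = -4/3 + (⅙)*0 = -4/3 + 0 = -4/3)
K = 42 (K = 12 + 30 = 42)
K + Q(1, 1)*A(-5, 3 - 1*(-3)) = 42 + (7 - 4*1 - 2*1²)*(-4/3) = 42 + (7 - 4 - 2*1)*(-4/3) = 42 + (7 - 4 - 2)*(-4/3) = 42 + 1*(-4/3) = 42 - 4/3 = 122/3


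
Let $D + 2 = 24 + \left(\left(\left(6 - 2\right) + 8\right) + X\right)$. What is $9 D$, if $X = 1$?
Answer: $315$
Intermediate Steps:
$D = 35$ ($D = -2 + \left(24 + \left(\left(\left(6 - 2\right) + 8\right) + 1\right)\right) = -2 + \left(24 + \left(\left(4 + 8\right) + 1\right)\right) = -2 + \left(24 + \left(12 + 1\right)\right) = -2 + \left(24 + 13\right) = -2 + 37 = 35$)
$9 D = 9 \cdot 35 = 315$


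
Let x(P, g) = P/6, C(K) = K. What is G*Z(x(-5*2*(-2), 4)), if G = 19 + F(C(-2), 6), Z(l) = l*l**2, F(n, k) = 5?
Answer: 8000/9 ≈ 888.89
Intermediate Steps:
x(P, g) = P/6 (x(P, g) = P*(1/6) = P/6)
Z(l) = l**3
G = 24 (G = 19 + 5 = 24)
G*Z(x(-5*2*(-2), 4)) = 24*((-5*2*(-2))/6)**3 = 24*((-10*(-2))/6)**3 = 24*((1/6)*20)**3 = 24*(10/3)**3 = 24*(1000/27) = 8000/9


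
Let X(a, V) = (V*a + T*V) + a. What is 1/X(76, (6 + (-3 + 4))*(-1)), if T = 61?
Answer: -1/883 ≈ -0.0011325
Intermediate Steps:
X(a, V) = a + 61*V + V*a (X(a, V) = (V*a + 61*V) + a = (61*V + V*a) + a = a + 61*V + V*a)
1/X(76, (6 + (-3 + 4))*(-1)) = 1/(76 + 61*((6 + (-3 + 4))*(-1)) + ((6 + (-3 + 4))*(-1))*76) = 1/(76 + 61*((6 + 1)*(-1)) + ((6 + 1)*(-1))*76) = 1/(76 + 61*(7*(-1)) + (7*(-1))*76) = 1/(76 + 61*(-7) - 7*76) = 1/(76 - 427 - 532) = 1/(-883) = -1/883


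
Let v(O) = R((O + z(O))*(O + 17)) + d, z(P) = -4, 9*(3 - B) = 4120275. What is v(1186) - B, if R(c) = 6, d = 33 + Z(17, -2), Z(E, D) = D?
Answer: 1373527/3 ≈ 4.5784e+5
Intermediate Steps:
B = -1373416/3 (B = 3 - ⅑*4120275 = 3 - 1373425/3 = -1373416/3 ≈ -4.5781e+5)
d = 31 (d = 33 - 2 = 31)
v(O) = 37 (v(O) = 6 + 31 = 37)
v(1186) - B = 37 - 1*(-1373416/3) = 37 + 1373416/3 = 1373527/3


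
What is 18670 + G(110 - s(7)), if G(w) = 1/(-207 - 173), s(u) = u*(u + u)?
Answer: 7094599/380 ≈ 18670.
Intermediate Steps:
s(u) = 2*u² (s(u) = u*(2*u) = 2*u²)
G(w) = -1/380 (G(w) = 1/(-380) = -1/380)
18670 + G(110 - s(7)) = 18670 - 1/380 = 7094599/380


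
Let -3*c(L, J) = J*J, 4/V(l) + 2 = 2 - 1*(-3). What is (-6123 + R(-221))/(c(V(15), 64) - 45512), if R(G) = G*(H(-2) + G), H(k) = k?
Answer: -16185/17579 ≈ -0.92070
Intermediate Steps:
V(l) = 4/3 (V(l) = 4/(-2 + (2 - 1*(-3))) = 4/(-2 + (2 + 3)) = 4/(-2 + 5) = 4/3)
c(L, J) = -J²/3 (c(L, J) = -J*J/3 = -J²/3)
R(G) = G*(-2 + G)
(-6123 + R(-221))/(c(V(15), 64) - 45512) = (-6123 - 221*(-2 - 221))/(-⅓*64² - 45512) = (-6123 - 221*(-223))/(-⅓*4096 - 45512) = (-6123 + 49283)/(-4096/3 - 45512) = 43160/(-140632/3) = 43160*(-3/140632) = -16185/17579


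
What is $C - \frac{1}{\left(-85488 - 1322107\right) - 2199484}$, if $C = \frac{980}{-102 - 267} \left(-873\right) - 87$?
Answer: $\frac{330022478988}{147890239} \approx 2231.5$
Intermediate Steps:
$C = \frac{91493}{41}$ ($C = \frac{980}{-102 - 267} \left(-873\right) - 87 = \frac{980}{-369} \left(-873\right) - 87 = 980 \left(- \frac{1}{369}\right) \left(-873\right) - 87 = \left(- \frac{980}{369}\right) \left(-873\right) - 87 = \frac{95060}{41} - 87 = \frac{91493}{41} \approx 2231.5$)
$C - \frac{1}{\left(-85488 - 1322107\right) - 2199484} = \frac{91493}{41} - \frac{1}{\left(-85488 - 1322107\right) - 2199484} = \frac{91493}{41} - \frac{1}{-1407595 - 2199484} = \frac{91493}{41} - \frac{1}{-3607079} = \frac{91493}{41} - - \frac{1}{3607079} = \frac{91493}{41} + \frac{1}{3607079} = \frac{330022478988}{147890239}$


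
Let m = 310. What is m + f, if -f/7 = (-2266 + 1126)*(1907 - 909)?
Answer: 7964350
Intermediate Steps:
f = 7964040 (f = -7*(-2266 + 1126)*(1907 - 909) = -(-7980)*998 = -7*(-1137720) = 7964040)
m + f = 310 + 7964040 = 7964350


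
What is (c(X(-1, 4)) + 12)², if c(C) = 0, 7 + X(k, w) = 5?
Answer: 144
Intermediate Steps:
X(k, w) = -2 (X(k, w) = -7 + 5 = -2)
(c(X(-1, 4)) + 12)² = (0 + 12)² = 12² = 144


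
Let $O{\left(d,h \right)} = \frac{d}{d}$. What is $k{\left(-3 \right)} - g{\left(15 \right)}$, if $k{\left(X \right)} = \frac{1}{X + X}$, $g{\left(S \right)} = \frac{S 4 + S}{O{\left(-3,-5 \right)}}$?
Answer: $- \frac{451}{6} \approx -75.167$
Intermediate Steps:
$O{\left(d,h \right)} = 1$
$g{\left(S \right)} = 5 S$ ($g{\left(S \right)} = \frac{S 4 + S}{1} = \left(4 S + S\right) 1 = 5 S 1 = 5 S$)
$k{\left(X \right)} = \frac{1}{2 X}$
$k{\left(-3 \right)} - g{\left(15 \right)} = \frac{1}{2 \left(-3\right)} - 5 \cdot 15 = \frac{1}{2} \left(- \frac{1}{3}\right) - 75 = - \frac{1}{6} - 75 = - \frac{451}{6}$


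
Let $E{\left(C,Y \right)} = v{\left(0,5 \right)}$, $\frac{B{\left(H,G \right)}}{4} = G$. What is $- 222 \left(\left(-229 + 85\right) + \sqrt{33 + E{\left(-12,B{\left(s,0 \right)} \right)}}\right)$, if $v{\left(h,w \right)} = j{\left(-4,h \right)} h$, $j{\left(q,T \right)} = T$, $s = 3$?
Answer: $31968 - 222 \sqrt{33} \approx 30693.0$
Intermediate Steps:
$B{\left(H,G \right)} = 4 G$
$v{\left(h,w \right)} = h^{2}$ ($v{\left(h,w \right)} = h h = h^{2}$)
$E{\left(C,Y \right)} = 0$ ($E{\left(C,Y \right)} = 0^{2} = 0$)
$- 222 \left(\left(-229 + 85\right) + \sqrt{33 + E{\left(-12,B{\left(s,0 \right)} \right)}}\right) = - 222 \left(\left(-229 + 85\right) + \sqrt{33 + 0}\right) = - 222 \left(-144 + \sqrt{33}\right) = 31968 - 222 \sqrt{33}$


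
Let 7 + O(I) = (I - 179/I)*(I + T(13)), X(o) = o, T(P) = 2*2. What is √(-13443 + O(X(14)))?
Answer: I*√657979/7 ≈ 115.88*I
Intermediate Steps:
T(P) = 4
O(I) = -7 + (4 + I)*(I - 179/I) (O(I) = -7 + (I - 179/I)*(I + 4) = -7 + (I - 179/I)*(4 + I) = -7 + (4 + I)*(I - 179/I))
√(-13443 + O(X(14))) = √(-13443 + (-186 + 14² - 716/14 + 4*14)) = √(-13443 + (-186 + 196 - 716*1/14 + 56)) = √(-13443 + (-186 + 196 - 358/7 + 56)) = √(-13443 + 104/7) = √(-93997/7) = I*√657979/7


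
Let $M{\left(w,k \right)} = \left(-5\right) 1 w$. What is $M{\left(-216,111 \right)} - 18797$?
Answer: $-17717$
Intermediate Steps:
$M{\left(w,k \right)} = - 5 w$
$M{\left(-216,111 \right)} - 18797 = \left(-5\right) \left(-216\right) - 18797 = 1080 - 18797 = -17717$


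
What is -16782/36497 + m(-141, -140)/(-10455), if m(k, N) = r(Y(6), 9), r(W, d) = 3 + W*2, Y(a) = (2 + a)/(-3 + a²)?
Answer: -1158847777/2518402491 ≈ -0.46015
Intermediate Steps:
Y(a) = (2 + a)/(-3 + a²)
r(W, d) = 3 + 2*W
m(k, N) = 115/33 (m(k, N) = 3 + 2*((2 + 6)/(-3 + 6²)) = 3 + 2*(8/(-3 + 36)) = 3 + 2*(8/33) = 3 + 16/33 = 115/33)
-16782/36497 + m(-141, -140)/(-10455) = -16782/36497 + (115/33)/(-10455) = -16782*1/36497 + (115/33)*(-1/10455) = -16782/36497 - 23/69003 = -1158847777/2518402491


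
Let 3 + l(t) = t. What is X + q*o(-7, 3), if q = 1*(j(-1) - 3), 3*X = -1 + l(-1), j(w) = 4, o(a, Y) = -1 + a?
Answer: -29/3 ≈ -9.6667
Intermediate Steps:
l(t) = -3 + t
X = -5/3 (X = (-1 + (-3 - 1))/3 = (-1 - 4)/3 = (⅓)*(-5) = -5/3 ≈ -1.6667)
q = 1 (q = 1*(4 - 3) = 1*1 = 1)
X + q*o(-7, 3) = -5/3 + 1*(-1 - 7) = -5/3 + 1*(-8) = -5/3 - 8 = -29/3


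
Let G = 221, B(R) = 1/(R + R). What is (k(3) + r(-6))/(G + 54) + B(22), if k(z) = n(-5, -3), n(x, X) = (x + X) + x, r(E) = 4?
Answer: -1/100 ≈ -0.010000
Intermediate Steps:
n(x, X) = X + 2*x (n(x, X) = (X + x) + x = X + 2*x)
B(R) = 1/(2*R)
k(z) = -13 (k(z) = -3 + 2*(-5) = -3 - 10 = -13)
(k(3) + r(-6))/(G + 54) + B(22) = (-13 + 4)/(221 + 54) + (½)/22 = -9/275 + (½)*(1/22) = -9*1/275 + 1/44 = -9/275 + 1/44 = -1/100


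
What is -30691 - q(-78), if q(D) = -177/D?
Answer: -798025/26 ≈ -30693.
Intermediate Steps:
-30691 - q(-78) = -30691 - (-177)/(-78) = -30691 - (-177)*(-1)/78 = -30691 - 1*59/26 = -30691 - 59/26 = -798025/26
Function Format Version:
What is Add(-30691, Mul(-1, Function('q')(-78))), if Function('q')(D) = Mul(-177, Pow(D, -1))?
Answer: Rational(-798025, 26) ≈ -30693.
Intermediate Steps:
Add(-30691, Mul(-1, Function('q')(-78))) = Add(-30691, Mul(-1, Mul(-177, Pow(-78, -1)))) = Add(-30691, Mul(-1, Mul(-177, Rational(-1, 78)))) = Add(-30691, Mul(-1, Rational(59, 26))) = Add(-30691, Rational(-59, 26)) = Rational(-798025, 26)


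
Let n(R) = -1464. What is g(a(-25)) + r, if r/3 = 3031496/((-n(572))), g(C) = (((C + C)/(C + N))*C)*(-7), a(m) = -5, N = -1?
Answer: 1147486/183 ≈ 6270.4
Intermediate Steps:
g(C) = -14*C**2/(-1 + C) (g(C) = (((C + C)/(C - 1))*C)*(-7) = (((2*C)/(-1 + C))*C)*(-7) = ((2*C/(-1 + C))*C)*(-7) = (2*C**2/(-1 + C))*(-7) = -14*C**2/(-1 + C))
r = 378937/61 (r = 3*(3031496/((-1*(-1464)))) = 3*(3031496/1464) = 3*(3031496*(1/1464)) = 3*(378937/183) = 378937/61 ≈ 6212.1)
g(a(-25)) + r = -14*(-5)**2/(-1 - 5) + 378937/61 = -14*25/(-6) + 378937/61 = -14*25*(-1/6) + 378937/61 = 175/3 + 378937/61 = 1147486/183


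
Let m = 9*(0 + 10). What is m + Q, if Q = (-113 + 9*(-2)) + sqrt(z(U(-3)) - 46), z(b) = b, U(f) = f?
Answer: -41 + 7*I ≈ -41.0 + 7.0*I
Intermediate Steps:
Q = -131 + 7*I (Q = (-113 + 9*(-2)) + sqrt(-3 - 46) = (-113 - 18) + sqrt(-49) = -131 + 7*I ≈ -131.0 + 7.0*I)
m = 90 (m = 9*10 = 90)
m + Q = 90 + (-131 + 7*I) = -41 + 7*I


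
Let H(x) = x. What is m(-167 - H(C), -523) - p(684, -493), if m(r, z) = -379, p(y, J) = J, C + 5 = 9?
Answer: 114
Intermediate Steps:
C = 4 (C = -5 + 9 = 4)
m(-167 - H(C), -523) - p(684, -493) = -379 - 1*(-493) = -379 + 493 = 114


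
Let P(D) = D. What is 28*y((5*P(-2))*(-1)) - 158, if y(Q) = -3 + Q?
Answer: 38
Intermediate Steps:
28*y((5*P(-2))*(-1)) - 158 = 28*(-3 + (5*(-2))*(-1)) - 158 = 28*(-3 - 10*(-1)) - 158 = 28*(-3 + 10) - 158 = 28*7 - 158 = 196 - 158 = 38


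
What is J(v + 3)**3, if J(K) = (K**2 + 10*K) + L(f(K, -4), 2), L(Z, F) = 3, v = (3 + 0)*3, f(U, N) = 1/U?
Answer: 19034163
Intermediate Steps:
f(U, N) = 1/U
v = 9 (v = 3*3 = 9)
J(K) = 3 + K**2 + 10*K (J(K) = (K**2 + 10*K) + 3 = 3 + K**2 + 10*K)
J(v + 3)**3 = (3 + (9 + 3)**2 + 10*(9 + 3))**3 = (3 + 12**2 + 10*12)**3 = (3 + 144 + 120)**3 = 267**3 = 19034163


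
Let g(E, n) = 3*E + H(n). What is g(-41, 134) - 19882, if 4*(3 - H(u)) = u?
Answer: -40071/2 ≈ -20036.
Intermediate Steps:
H(u) = 3 - u/4
g(E, n) = 3 + 3*E - n/4 (g(E, n) = 3*E + (3 - n/4) = 3 + 3*E - n/4)
g(-41, 134) - 19882 = (3 + 3*(-41) - 1/4*134) - 19882 = (3 - 123 - 67/2) - 19882 = -307/2 - 19882 = -40071/2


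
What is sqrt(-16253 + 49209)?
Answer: 2*sqrt(8239) ≈ 181.54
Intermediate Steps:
sqrt(-16253 + 49209) = sqrt(32956) = 2*sqrt(8239)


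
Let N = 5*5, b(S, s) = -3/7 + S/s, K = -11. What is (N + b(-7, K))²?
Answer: 3767481/5929 ≈ 635.43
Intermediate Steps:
b(S, s) = -3/7 + S/s (b(S, s) = -3*⅐ + S/s = -3/7 + S/s)
N = 25
(N + b(-7, K))² = (25 + (-3/7 - 7/(-11)))² = (25 + (-3/7 - 7*(-1/11)))² = (25 + (-3/7 + 7/11))² = (25 + 16/77)² = (1941/77)² = 3767481/5929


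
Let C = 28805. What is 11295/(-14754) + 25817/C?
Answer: 18517181/141662990 ≈ 0.13071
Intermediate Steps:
11295/(-14754) + 25817/C = 11295/(-14754) + 25817/28805 = 11295*(-1/14754) + 25817*(1/28805) = -3765/4918 + 25817/28805 = 18517181/141662990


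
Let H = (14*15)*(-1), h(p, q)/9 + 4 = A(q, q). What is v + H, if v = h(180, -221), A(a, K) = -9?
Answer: -327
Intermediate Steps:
h(p, q) = -117 (h(p, q) = -36 + 9*(-9) = -36 - 81 = -117)
v = -117
H = -210 (H = 210*(-1) = -210)
v + H = -117 - 210 = -327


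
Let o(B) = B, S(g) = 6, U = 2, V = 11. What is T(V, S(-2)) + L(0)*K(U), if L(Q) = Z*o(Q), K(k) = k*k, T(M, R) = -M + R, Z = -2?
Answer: -5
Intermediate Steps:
T(M, R) = R - M
K(k) = k²
L(Q) = -2*Q
T(V, S(-2)) + L(0)*K(U) = (6 - 1*11) - 2*0*2² = (6 - 11) + 0*4 = -5 + 0 = -5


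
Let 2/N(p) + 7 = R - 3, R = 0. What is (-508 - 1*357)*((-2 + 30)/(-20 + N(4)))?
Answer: 121100/101 ≈ 1199.0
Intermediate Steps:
N(p) = -⅕ (N(p) = 2/(-7 + (0 - 3)) = 2/(-7 - 3) = 2/(-10) = 2*(-⅒) = -⅕)
(-508 - 1*357)*((-2 + 30)/(-20 + N(4))) = (-508 - 1*357)*((-2 + 30)/(-20 - ⅕)) = (-508 - 357)*(28/(-101/5)) = -24220*(-5)/101 = -865*(-140/101) = 121100/101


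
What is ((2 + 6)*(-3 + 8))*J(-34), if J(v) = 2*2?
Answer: 160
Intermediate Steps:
J(v) = 4
((2 + 6)*(-3 + 8))*J(-34) = ((2 + 6)*(-3 + 8))*4 = (8*5)*4 = 40*4 = 160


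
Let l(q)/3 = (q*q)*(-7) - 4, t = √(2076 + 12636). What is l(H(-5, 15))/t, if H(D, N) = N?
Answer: -1579*√3678/2452 ≈ -39.054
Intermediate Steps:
t = 2*√3678 (t = √14712 = 2*√3678 ≈ 121.29)
l(q) = -12 - 21*q² (l(q) = 3*((q*q)*(-7) - 4) = 3*(q²*(-7) - 4) = 3*(-7*q² - 4) = 3*(-4 - 7*q²) = -12 - 21*q²)
l(H(-5, 15))/t = (-12 - 21*15²)/((2*√3678)) = (-12 - 21*225)*(√3678/7356) = (-12 - 4725)*(√3678/7356) = -1579*√3678/2452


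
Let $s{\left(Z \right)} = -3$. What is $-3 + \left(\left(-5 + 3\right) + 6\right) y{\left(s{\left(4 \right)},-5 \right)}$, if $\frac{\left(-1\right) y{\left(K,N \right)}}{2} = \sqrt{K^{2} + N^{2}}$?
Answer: $-3 - 8 \sqrt{34} \approx -49.648$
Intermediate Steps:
$y{\left(K,N \right)} = - 2 \sqrt{K^{2} + N^{2}}$
$-3 + \left(\left(-5 + 3\right) + 6\right) y{\left(s{\left(4 \right)},-5 \right)} = -3 + \left(\left(-5 + 3\right) + 6\right) \left(- 2 \sqrt{\left(-3\right)^{2} + \left(-5\right)^{2}}\right) = -3 + \left(-2 + 6\right) \left(- 2 \sqrt{9 + 25}\right) = -3 + 4 \left(- 2 \sqrt{34}\right) = -3 - 8 \sqrt{34}$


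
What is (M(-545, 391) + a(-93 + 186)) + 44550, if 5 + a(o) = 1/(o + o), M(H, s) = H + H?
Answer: 8082631/186 ≈ 43455.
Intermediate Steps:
M(H, s) = 2*H
a(o) = -5 + 1/(2*o) (a(o) = -5 + 1/(o + o) = -5 + 1/(2*o))
(M(-545, 391) + a(-93 + 186)) + 44550 = (2*(-545) + (-5 + 1/(2*(-93 + 186)))) + 44550 = (-1090 + (-5 + (½)/93)) + 44550 = (-1090 + (-5 + (½)*(1/93))) + 44550 = (-1090 + (-5 + 1/186)) + 44550 = (-1090 - 929/186) + 44550 = -203669/186 + 44550 = 8082631/186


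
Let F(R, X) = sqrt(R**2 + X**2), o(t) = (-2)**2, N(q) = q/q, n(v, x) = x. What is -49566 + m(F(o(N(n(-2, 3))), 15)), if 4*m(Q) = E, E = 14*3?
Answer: -99111/2 ≈ -49556.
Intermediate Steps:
N(q) = 1
E = 42
o(t) = 4
m(Q) = 21/2 (m(Q) = (1/4)*42 = 21/2)
-49566 + m(F(o(N(n(-2, 3))), 15)) = -49566 + 21/2 = -99111/2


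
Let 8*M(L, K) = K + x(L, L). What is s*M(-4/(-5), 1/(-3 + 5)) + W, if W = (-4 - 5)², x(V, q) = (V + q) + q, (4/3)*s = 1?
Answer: 26007/320 ≈ 81.272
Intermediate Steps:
s = ¾ (s = (¾)*1 = ¾ ≈ 0.75000)
x(V, q) = V + 2*q
M(L, K) = K/8 + 3*L/8 (M(L, K) = (K + (L + 2*L))/8 = (K + 3*L)/8 = K/8 + 3*L/8)
W = 81 (W = (-9)² = 81)
s*M(-4/(-5), 1/(-3 + 5)) + W = 3*(1/(8*(-3 + 5)) + 3*(-4/(-5))/8)/4 + 81 = 3*((⅛)/2 + 3*(-4*(-⅕))/8)/4 + 81 = 3*((⅛)*(½) + (3/8)*(⅘))/4 + 81 = 3*(1/16 + 3/10)/4 + 81 = (¾)*(29/80) + 81 = 87/320 + 81 = 26007/320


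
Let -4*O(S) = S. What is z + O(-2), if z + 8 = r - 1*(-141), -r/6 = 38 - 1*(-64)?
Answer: -957/2 ≈ -478.50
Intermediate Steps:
O(S) = -S/4
r = -612 (r = -6*(38 - 1*(-64)) = -6*(38 + 64) = -6*102 = -612)
z = -479 (z = -8 + (-612 - 1*(-141)) = -8 + (-612 + 141) = -8 - 471 = -479)
z + O(-2) = -479 - ¼*(-2) = -479 + ½ = -957/2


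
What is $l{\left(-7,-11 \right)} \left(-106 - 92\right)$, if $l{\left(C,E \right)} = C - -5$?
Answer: $396$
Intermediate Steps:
$l{\left(C,E \right)} = 5 + C$ ($l{\left(C,E \right)} = C + 5 = 5 + C$)
$l{\left(-7,-11 \right)} \left(-106 - 92\right) = \left(5 - 7\right) \left(-106 - 92\right) = \left(-2\right) \left(-198\right) = 396$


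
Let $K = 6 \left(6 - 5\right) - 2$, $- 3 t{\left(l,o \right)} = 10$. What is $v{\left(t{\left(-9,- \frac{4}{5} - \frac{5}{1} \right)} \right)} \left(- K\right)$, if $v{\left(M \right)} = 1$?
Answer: $-4$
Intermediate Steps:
$t{\left(l,o \right)} = - \frac{10}{3}$ ($t{\left(l,o \right)} = \left(- \frac{1}{3}\right) 10 = - \frac{10}{3}$)
$K = 4$ ($K = 6 \cdot 1 - 2 = 6 - 2 = 4$)
$v{\left(t{\left(-9,- \frac{4}{5} - \frac{5}{1} \right)} \right)} \left(- K\right) = 1 \left(\left(-1\right) 4\right) = 1 \left(-4\right) = -4$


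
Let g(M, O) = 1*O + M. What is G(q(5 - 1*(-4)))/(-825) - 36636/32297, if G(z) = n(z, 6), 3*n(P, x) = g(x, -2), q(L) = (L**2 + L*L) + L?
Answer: -90803288/79935075 ≈ -1.1360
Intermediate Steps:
g(M, O) = M + O (g(M, O) = O + M = M + O)
q(L) = L + 2*L**2 (q(L) = (L**2 + L**2) + L = 2*L**2 + L = L + 2*L**2)
n(P, x) = -2/3 + x/3 (n(P, x) = (x - 2)/3 = (-2 + x)/3 = -2/3 + x/3)
G(z) = 4/3 (G(z) = -2/3 + (1/3)*6 = -2/3 + 2 = 4/3)
G(q(5 - 1*(-4)))/(-825) - 36636/32297 = (4/3)/(-825) - 36636/32297 = (4/3)*(-1/825) - 36636*1/32297 = -4/2475 - 36636/32297 = -90803288/79935075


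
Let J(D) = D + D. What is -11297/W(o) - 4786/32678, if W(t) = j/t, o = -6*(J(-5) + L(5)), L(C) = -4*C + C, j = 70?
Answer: -2768741996/114373 ≈ -24208.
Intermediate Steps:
J(D) = 2*D
L(C) = -3*C
o = 150 (o = -6*(2*(-5) - 3*5) = -6*(-10 - 15) = -6*(-25) = 150)
W(t) = 70/t
-11297/W(o) - 4786/32678 = -11297/(70/150) - 4786/32678 = -11297/(70*(1/150)) - 4786*1/32678 = -11297/7/15 - 2393/16339 = -11297*15/7 - 2393/16339 = -169455/7 - 2393/16339 = -2768741996/114373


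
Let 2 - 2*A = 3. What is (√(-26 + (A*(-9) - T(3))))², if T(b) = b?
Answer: -49/2 ≈ -24.500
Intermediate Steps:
A = -½ (A = 1 - ½*3 = 1 - 3/2 = -½ ≈ -0.50000)
(√(-26 + (A*(-9) - T(3))))² = (√(-26 + (-½*(-9) - 1*3)))² = (√(-26 + (9/2 - 3)))² = (√(-26 + 3/2))² = (√(-49/2))² = (7*I*√2/2)² = -49/2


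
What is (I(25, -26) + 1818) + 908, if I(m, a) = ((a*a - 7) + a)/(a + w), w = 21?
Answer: 12987/5 ≈ 2597.4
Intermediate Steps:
I(m, a) = (-7 + a + a²)/(21 + a) (I(m, a) = ((a*a - 7) + a)/(a + 21) = ((a² - 7) + a)/(21 + a) = ((-7 + a²) + a)/(21 + a) = (-7 + a + a²)/(21 + a))
(I(25, -26) + 1818) + 908 = ((-7 - 26 + (-26)²)/(21 - 26) + 1818) + 908 = ((-7 - 26 + 676)/(-5) + 1818) + 908 = (-⅕*643 + 1818) + 908 = (-643/5 + 1818) + 908 = 8447/5 + 908 = 12987/5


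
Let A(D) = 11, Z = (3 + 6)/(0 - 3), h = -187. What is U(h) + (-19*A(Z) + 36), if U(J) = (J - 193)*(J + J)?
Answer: 141947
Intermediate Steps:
Z = -3 (Z = 9/(-3) = 9*(-⅓) = -3)
U(J) = 2*J*(-193 + J) (U(J) = (-193 + J)*(2*J) = 2*J*(-193 + J))
U(h) + (-19*A(Z) + 36) = 2*(-187)*(-193 - 187) + (-19*11 + 36) = 2*(-187)*(-380) + (-209 + 36) = 142120 - 173 = 141947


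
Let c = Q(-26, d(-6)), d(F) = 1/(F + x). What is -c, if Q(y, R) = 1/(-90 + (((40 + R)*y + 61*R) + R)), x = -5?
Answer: 11/12466 ≈ 0.00088240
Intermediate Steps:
d(F) = 1/(-5 + F) (d(F) = 1/(F - 5) = 1/(-5 + F))
Q(y, R) = 1/(-90 + 62*R + y*(40 + R)) (Q(y, R) = 1/(-90 + ((y*(40 + R) + 61*R) + R)) = 1/(-90 + ((61*R + y*(40 + R)) + R)) = 1/(-90 + (62*R + y*(40 + R))) = 1/(-90 + 62*R + y*(40 + R)))
c = -11/12466 (c = 1/(-90 + 40*(-26) + 62/(-5 - 6) - 26/(-5 - 6)) = 1/(-90 - 1040 + 62/(-11) - 26/(-11)) = 1/(-90 - 1040 + 62*(-1/11) - 1/11*(-26)) = 1/(-90 - 1040 - 62/11 + 26/11) = 1/(-12466/11) = -11/12466 ≈ -0.00088240)
-c = -1*(-11/12466) = 11/12466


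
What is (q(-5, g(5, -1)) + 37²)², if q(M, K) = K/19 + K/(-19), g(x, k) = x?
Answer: 1874161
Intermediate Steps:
q(M, K) = 0 (q(M, K) = K*(1/19) + K*(-1/19) = K/19 - K/19 = 0)
(q(-5, g(5, -1)) + 37²)² = (0 + 37²)² = (0 + 1369)² = 1369² = 1874161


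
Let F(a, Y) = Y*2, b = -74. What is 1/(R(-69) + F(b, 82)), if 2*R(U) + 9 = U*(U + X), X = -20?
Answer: 1/3230 ≈ 0.00030960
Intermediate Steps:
F(a, Y) = 2*Y
R(U) = -9/2 + U*(-20 + U)/2 (R(U) = -9/2 + (U*(U - 20))/2 = -9/2 + (U*(-20 + U))/2 = -9/2 + U*(-20 + U)/2)
1/(R(-69) + F(b, 82)) = 1/((-9/2 + (½)*(-69)² - 10*(-69)) + 2*82) = 1/((-9/2 + (½)*4761 + 690) + 164) = 1/((-9/2 + 4761/2 + 690) + 164) = 1/(3066 + 164) = 1/3230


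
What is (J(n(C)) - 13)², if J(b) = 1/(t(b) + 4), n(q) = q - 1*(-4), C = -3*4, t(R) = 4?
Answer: 10609/64 ≈ 165.77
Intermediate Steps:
C = -12
n(q) = 4 + q (n(q) = q + 4 = 4 + q)
J(b) = ⅛ (J(b) = 1/(4 + 4) = 1/8 = ⅛)
(J(n(C)) - 13)² = (⅛ - 13)² = (-103/8)² = 10609/64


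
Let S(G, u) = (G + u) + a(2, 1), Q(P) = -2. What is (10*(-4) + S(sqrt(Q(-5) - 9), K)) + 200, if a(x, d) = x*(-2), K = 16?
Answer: 172 + I*sqrt(11) ≈ 172.0 + 3.3166*I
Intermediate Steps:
a(x, d) = -2*x
S(G, u) = -4 + G + u (S(G, u) = (G + u) - 2*2 = (G + u) - 4 = -4 + G + u)
(10*(-4) + S(sqrt(Q(-5) - 9), K)) + 200 = (10*(-4) + (-4 + sqrt(-2 - 9) + 16)) + 200 = (-40 + (-4 + sqrt(-11) + 16)) + 200 = (-40 + (-4 + I*sqrt(11) + 16)) + 200 = (-40 + (12 + I*sqrt(11))) + 200 = (-28 + I*sqrt(11)) + 200 = 172 + I*sqrt(11)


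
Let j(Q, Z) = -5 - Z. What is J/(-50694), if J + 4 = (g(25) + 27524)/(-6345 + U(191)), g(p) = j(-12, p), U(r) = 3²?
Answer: 26419/160598592 ≈ 0.00016450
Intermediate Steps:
U(r) = 9
g(p) = -5 - p
J = -26419/3168 (J = -4 + ((-5 - 1*25) + 27524)/(-6345 + 9) = -4 + ((-5 - 25) + 27524)/(-6336) = -4 + (-30 + 27524)*(-1/6336) = -4 + 27494*(-1/6336) = -4 - 13747/3168 = -26419/3168 ≈ -8.3393)
J/(-50694) = -26419/3168/(-50694) = -26419/3168*(-1/50694) = 26419/160598592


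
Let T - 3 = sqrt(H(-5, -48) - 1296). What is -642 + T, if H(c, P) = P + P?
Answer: -639 + 4*I*sqrt(87) ≈ -639.0 + 37.31*I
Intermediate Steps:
H(c, P) = 2*P
T = 3 + 4*I*sqrt(87) (T = 3 + sqrt(2*(-48) - 1296) = 3 + sqrt(-96 - 1296) = 3 + sqrt(-1392) = 3 + 4*I*sqrt(87) ≈ 3.0 + 37.31*I)
-642 + T = -642 + (3 + 4*I*sqrt(87)) = -639 + 4*I*sqrt(87)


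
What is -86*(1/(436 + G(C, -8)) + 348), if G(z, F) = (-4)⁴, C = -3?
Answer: -10355131/346 ≈ -29928.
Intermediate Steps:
G(z, F) = 256
-86*(1/(436 + G(C, -8)) + 348) = -86*(1/(436 + 256) + 348) = -86*(1/692 + 348) = -86*240817/692 = -10355131/346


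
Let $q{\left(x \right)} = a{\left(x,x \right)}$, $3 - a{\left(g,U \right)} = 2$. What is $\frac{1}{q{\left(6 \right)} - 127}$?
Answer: $- \frac{1}{126} \approx -0.0079365$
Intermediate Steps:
$a{\left(g,U \right)} = 1$ ($a{\left(g,U \right)} = 3 - 2 = 1$)
$q{\left(x \right)} = 1$
$\frac{1}{q{\left(6 \right)} - 127} = \frac{1}{1 - 127} = \frac{1}{-126} = - \frac{1}{126}$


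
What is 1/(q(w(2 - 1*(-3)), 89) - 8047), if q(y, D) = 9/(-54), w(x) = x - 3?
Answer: -6/48283 ≈ -0.00012427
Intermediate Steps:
w(x) = -3 + x
q(y, D) = -⅙ (q(y, D) = 9*(-1/54) = -⅙)
1/(q(w(2 - 1*(-3)), 89) - 8047) = 1/(-⅙ - 8047) = 1/(-48283/6) = -6/48283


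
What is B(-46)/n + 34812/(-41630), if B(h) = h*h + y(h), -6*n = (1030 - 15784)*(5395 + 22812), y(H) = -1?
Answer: -1207253768553/1443749485595 ≈ -0.83619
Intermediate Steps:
n = 69361013 (n = -(1030 - 15784)*(5395 + 22812)/6 = -(-2459)*28207 = -⅙*(-416166078) = 69361013)
B(h) = -1 + h² (B(h) = h*h - 1 = h² - 1 = -1 + h²)
B(-46)/n + 34812/(-41630) = (-1 + (-46)²)/69361013 + 34812/(-41630) = (-1 + 2116)*(1/69361013) + 34812*(-1/41630) = 2115*(1/69361013) - 17406/20815 = 2115/69361013 - 17406/20815 = -1207253768553/1443749485595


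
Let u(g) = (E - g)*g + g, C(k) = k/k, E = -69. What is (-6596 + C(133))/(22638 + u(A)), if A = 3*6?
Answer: -1319/4218 ≈ -0.31271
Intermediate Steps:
C(k) = 1
A = 18
u(g) = g + g*(-69 - g) (u(g) = (-69 - g)*g + g = g*(-69 - g) + g = g + g*(-69 - g))
(-6596 + C(133))/(22638 + u(A)) = (-6596 + 1)/(22638 - 1*18*(68 + 18)) = -6595/(22638 - 1*18*86) = -6595/(22638 - 1548) = -6595/21090 = -6595*1/21090 = -1319/4218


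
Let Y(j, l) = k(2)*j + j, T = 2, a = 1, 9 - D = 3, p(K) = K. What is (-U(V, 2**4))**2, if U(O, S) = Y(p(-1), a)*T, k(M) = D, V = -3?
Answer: 196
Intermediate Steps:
D = 6 (D = 9 - 1*3 = 9 - 3 = 6)
k(M) = 6
Y(j, l) = 7*j (Y(j, l) = 6*j + j = 7*j)
U(O, S) = -14 (U(O, S) = (7*(-1))*2 = -7*2 = -14)
(-U(V, 2**4))**2 = (-1*(-14))**2 = 14**2 = 196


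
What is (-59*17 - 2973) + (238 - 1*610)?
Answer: -4348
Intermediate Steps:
(-59*17 - 2973) + (238 - 1*610) = (-1003 - 2973) + (238 - 610) = -3976 - 372 = -4348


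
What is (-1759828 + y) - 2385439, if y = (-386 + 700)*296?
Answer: -4052323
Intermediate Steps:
y = 92944 (y = 314*296 = 92944)
(-1759828 + y) - 2385439 = (-1759828 + 92944) - 2385439 = -1666884 - 2385439 = -4052323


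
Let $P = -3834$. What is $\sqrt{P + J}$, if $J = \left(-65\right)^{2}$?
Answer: $\sqrt{391} \approx 19.774$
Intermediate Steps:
$J = 4225$
$\sqrt{P + J} = \sqrt{-3834 + 4225} = \sqrt{391}$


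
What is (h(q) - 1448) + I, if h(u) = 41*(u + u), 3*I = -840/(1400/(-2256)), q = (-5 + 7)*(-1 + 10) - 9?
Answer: -1294/5 ≈ -258.80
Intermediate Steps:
q = 9 (q = 2*9 - 9 = 18 - 9 = 9)
I = 2256/5 (I = (-840/(1400/(-2256)))/3 = (-840/(1400*(-1/2256)))/3 = (-840/(-175/282))/3 = (-840*(-282/175))/3 = (⅓)*(6768/5) = 2256/5 ≈ 451.20)
h(u) = 82*u (h(u) = 41*(2*u) = 82*u)
(h(q) - 1448) + I = (82*9 - 1448) + 2256/5 = (738 - 1448) + 2256/5 = -710 + 2256/5 = -1294/5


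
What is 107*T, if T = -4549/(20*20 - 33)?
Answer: -486743/367 ≈ -1326.3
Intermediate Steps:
T = -4549/367 (T = -4549/(400 - 33) = -4549/367 ≈ -12.395)
107*T = 107*(-4549/367) = -486743/367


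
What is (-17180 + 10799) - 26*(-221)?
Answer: -635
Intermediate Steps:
(-17180 + 10799) - 26*(-221) = -6381 + 5746 = -635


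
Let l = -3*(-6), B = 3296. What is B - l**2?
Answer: 2972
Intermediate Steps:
l = 18
B - l**2 = 3296 - 1*18**2 = 3296 - 1*324 = 3296 - 324 = 2972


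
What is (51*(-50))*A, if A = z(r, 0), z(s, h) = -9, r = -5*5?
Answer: 22950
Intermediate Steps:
r = -25
A = -9
(51*(-50))*A = (51*(-50))*(-9) = -2550*(-9) = 22950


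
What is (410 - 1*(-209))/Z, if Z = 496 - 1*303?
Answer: 619/193 ≈ 3.2073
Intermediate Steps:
Z = 193 (Z = 496 - 303 = 193)
(410 - 1*(-209))/Z = (410 - 1*(-209))/193 = (410 + 209)*(1/193) = 619*(1/193) = 619/193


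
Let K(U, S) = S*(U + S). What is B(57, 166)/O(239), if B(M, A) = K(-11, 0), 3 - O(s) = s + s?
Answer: 0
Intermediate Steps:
O(s) = 3 - 2*s (O(s) = 3 - (s + s) = 3 - 2*s)
K(U, S) = S*(S + U)
B(M, A) = 0 (B(M, A) = 0*(0 - 11) = 0*(-11) = 0)
B(57, 166)/O(239) = 0/(3 - 2*239) = 0/(3 - 478) = 0/(-475) = 0*(-1/475) = 0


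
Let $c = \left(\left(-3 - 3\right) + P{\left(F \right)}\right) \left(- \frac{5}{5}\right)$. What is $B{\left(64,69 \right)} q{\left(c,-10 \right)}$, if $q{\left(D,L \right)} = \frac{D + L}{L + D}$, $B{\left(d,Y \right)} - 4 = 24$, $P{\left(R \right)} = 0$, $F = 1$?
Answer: $28$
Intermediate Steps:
$B{\left(d,Y \right)} = 28$ ($B{\left(d,Y \right)} = 4 + 24 = 28$)
$c = 6$ ($c = \left(\left(-3 - 3\right) + 0\right) \left(- \frac{5}{5}\right) = \left(\left(-3 - 3\right) + 0\right) \left(\left(-5\right) \frac{1}{5}\right) = \left(-6 + 0\right) \left(-1\right) = \left(-6\right) \left(-1\right) = 6$)
$q{\left(D,L \right)} = 1$ ($q{\left(D,L \right)} = \frac{D + L}{D + L} = 1$)
$B{\left(64,69 \right)} q{\left(c,-10 \right)} = 28 \cdot 1 = 28$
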